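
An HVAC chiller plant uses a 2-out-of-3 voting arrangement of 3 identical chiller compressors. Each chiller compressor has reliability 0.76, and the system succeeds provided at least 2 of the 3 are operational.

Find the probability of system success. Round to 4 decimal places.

R = Σ_{i=2}^{3} C(3,i) p^i (1−p)^{3−i} with p = 0.76
C(3,2)·0.76^2·0.24^1 = 0.415872
C(3,3)·0.76^3·0.24^0 = 0.438976
Sum = 0.8548

0.8548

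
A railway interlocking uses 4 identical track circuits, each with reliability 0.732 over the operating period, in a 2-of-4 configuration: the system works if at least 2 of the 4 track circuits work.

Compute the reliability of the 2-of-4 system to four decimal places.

R = Σ_{i=2}^{4} C(4,i) p^i (1−p)^{4−i} with p = 0.732
C(4,2)·0.732^2·0.268^2 = 0.230910
C(4,3)·0.732^3·0.268^1 = 0.420463
C(4,4)·0.732^4·0.268^0 = 0.287107
Sum = 0.9385

0.9385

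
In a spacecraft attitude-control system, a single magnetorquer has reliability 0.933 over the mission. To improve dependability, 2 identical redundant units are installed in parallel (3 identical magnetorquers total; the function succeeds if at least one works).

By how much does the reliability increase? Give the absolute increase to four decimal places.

R_before = 0.933
R_after = 1 − (1 − 0.933)^3 = 0.9997
ΔR = 0.9997 − 0.933 = 0.0667

0.0667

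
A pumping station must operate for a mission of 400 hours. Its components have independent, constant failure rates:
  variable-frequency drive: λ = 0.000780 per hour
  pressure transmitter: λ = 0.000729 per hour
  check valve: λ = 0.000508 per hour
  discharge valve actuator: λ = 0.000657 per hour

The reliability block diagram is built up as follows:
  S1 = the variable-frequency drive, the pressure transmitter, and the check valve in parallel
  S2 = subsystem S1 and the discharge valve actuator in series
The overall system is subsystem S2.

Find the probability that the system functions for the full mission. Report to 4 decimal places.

R(variable-frequency drive) = exp(−0.000780 × 400) = 0.731982
R(pressure transmitter) = exp(−0.000729 × 400) = 0.747067
R(check valve) = exp(−0.000508 × 400) = 0.816115
R(discharge valve actuator) = exp(−0.000657 × 400) = 0.768896
Parallel (variable-frequency drive, pressure transmitter, and check valve): 1 − (1 − 0.731982)(1 − 0.747067)(1 − 0.816115) = 0.987534
Series ([0.987534] and discharge valve actuator): 0.987534 × 0.768896 = 0.7593

0.7593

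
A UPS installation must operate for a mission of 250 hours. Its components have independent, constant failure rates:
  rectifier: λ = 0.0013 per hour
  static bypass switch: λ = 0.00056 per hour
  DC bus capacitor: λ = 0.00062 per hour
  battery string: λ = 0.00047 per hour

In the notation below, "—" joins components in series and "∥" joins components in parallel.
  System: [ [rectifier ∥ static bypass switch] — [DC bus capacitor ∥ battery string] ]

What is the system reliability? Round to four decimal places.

0.9484

R(rectifier) = exp(−0.0013 × 250) = 0.722527
R(static bypass switch) = exp(−0.00056 × 250) = 0.869358
R(DC bus capacitor) = exp(−0.00062 × 250) = 0.856415
R(battery string) = exp(−0.00047 × 250) = 0.889141
Parallel (rectifier and static bypass switch): 1 − (1 − 0.722527)(1 − 0.869358) = 0.963750
Parallel (DC bus capacitor and battery string): 1 − (1 − 0.856415)(1 − 0.889141) = 0.984082
Series ([0.963750] and [0.984082]): 0.963750 × 0.984082 = 0.9484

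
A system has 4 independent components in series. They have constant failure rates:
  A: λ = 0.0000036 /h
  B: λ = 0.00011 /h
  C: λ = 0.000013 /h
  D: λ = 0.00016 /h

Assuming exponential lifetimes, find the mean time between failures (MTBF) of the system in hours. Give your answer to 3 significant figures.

Series of exponential components: λ_sys = Σ λ_i
λ_sys = 0.0000036 + 0.00011 + 0.000013 + 0.00016 = 2.8660e-04 /h
MTBF = 1 / λ_sys = 3490 h

3490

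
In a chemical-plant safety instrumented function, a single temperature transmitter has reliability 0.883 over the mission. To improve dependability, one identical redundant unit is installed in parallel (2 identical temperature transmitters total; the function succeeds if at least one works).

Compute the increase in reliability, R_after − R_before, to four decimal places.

0.1033

R_before = 0.883
R_after = 1 − (1 − 0.883)^2 = 0.9863
ΔR = 0.9863 − 0.883 = 0.1033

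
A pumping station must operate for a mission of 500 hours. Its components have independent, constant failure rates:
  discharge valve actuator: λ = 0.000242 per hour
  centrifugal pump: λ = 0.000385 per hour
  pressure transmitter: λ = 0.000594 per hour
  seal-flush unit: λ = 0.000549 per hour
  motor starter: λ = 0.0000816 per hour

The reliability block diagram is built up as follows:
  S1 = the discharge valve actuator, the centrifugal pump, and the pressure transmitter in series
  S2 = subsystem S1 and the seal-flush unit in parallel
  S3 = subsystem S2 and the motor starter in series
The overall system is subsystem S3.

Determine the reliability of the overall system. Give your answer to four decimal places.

R(discharge valve actuator) = exp(−0.000242 × 500) = 0.886034
R(centrifugal pump) = exp(−0.000385 × 500) = 0.824894
R(pressure transmitter) = exp(−0.000594 × 500) = 0.743044
R(seal-flush unit) = exp(−0.000549 × 500) = 0.759952
R(motor starter) = exp(−0.0000816 × 500) = 0.960021
Series (discharge valve actuator, centrifugal pump, and pressure transmitter): 0.886034 × 0.824894 × 0.743044 = 0.543079
Parallel ([0.543079] and seal-flush unit): 1 − (1 − 0.543079)(1 − 0.759952) = 0.890317
Series ([0.890317] and motor starter): 0.890317 × 0.960021 = 0.8547

0.8547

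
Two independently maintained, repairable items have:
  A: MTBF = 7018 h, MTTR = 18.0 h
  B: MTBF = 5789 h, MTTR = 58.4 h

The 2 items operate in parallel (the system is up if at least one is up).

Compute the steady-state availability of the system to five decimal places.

A(A) = MTBF/(MTBF+MTTR) = 7018/(7018+18.0) = 0.997442
A(B) = MTBF/(MTBF+MTTR) = 5789/(5789+58.4) = 0.990013
Parallel availability: 1 − (1 − 0.997442)(1 − 0.990013) = 0.99997

0.99997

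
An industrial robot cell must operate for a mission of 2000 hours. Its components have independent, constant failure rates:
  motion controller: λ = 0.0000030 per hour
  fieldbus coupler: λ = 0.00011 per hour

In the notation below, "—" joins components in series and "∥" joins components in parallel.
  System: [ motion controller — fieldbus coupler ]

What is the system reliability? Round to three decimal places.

R(motion controller) = exp(−0.0000030 × 2000) = 0.99402
R(fieldbus coupler) = exp(−0.00011 × 2000) = 0.80252
Series (motion controller and fieldbus coupler): 0.99402 × 0.80252 = 0.798

0.798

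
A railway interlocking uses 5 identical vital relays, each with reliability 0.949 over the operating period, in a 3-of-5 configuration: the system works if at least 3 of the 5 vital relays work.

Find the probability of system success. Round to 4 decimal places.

0.9988

R = Σ_{i=3}^{5} C(5,i) p^i (1−p)^{5−i} with p = 0.949
C(5,3)·0.949^3·0.051^2 = 0.022230
C(5,4)·0.949^4·0.051^1 = 0.206826
C(5,5)·0.949^5·0.051^0 = 0.769717
Sum = 0.9988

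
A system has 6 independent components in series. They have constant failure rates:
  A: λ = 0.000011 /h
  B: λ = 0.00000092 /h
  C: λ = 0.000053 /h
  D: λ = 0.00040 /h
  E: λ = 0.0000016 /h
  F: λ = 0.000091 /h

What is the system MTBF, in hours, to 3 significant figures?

1790

Series of exponential components: λ_sys = Σ λ_i
λ_sys = 0.000011 + 0.00000092 + 0.000053 + 0.00040 + 0.0000016 + 0.000091 = 5.5752e-04 /h
MTBF = 1 / λ_sys = 1790 h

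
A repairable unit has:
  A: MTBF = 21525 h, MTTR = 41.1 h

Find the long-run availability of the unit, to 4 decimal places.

0.9981

A(A) = MTBF/(MTBF+MTTR) = 21525/(21525+41.1) = 0.9981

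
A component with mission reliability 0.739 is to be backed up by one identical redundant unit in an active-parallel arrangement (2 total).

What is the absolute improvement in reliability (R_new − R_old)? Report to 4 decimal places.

R_before = 0.739
R_after = 1 − (1 − 0.739)^2 = 0.9319
ΔR = 0.9319 − 0.739 = 0.1929

0.1929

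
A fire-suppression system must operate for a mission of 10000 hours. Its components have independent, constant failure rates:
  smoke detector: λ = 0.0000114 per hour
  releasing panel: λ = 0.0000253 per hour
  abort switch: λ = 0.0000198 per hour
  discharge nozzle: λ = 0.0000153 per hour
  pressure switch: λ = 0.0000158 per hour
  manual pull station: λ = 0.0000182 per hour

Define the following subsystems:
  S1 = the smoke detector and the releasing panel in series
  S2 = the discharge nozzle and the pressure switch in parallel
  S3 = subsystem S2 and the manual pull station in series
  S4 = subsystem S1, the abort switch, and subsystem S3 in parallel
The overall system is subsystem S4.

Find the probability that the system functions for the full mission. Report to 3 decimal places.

R(smoke detector) = exp(−0.0000114 × 10000) = 0.89226
R(releasing panel) = exp(−0.0000253 × 10000) = 0.77647
R(abort switch) = exp(−0.0000198 × 10000) = 0.82037
R(discharge nozzle) = exp(−0.0000153 × 10000) = 0.85813
R(pressure switch) = exp(−0.0000158 × 10000) = 0.85385
R(manual pull station) = exp(−0.0000182 × 10000) = 0.83360
Series (smoke detector and releasing panel): 0.89226 × 0.77647 = 0.69281
Parallel (discharge nozzle and pressure switch): 1 − (1 − 0.85813)(1 − 0.85385) = 0.97927
Series ([0.97927] and manual pull station): 0.97927 × 0.83360 = 0.81632
Parallel ([0.69281], abort switch, and [0.81632]): 1 − (1 − 0.69281)(1 − 0.82037)(1 − 0.81632) = 0.990

0.990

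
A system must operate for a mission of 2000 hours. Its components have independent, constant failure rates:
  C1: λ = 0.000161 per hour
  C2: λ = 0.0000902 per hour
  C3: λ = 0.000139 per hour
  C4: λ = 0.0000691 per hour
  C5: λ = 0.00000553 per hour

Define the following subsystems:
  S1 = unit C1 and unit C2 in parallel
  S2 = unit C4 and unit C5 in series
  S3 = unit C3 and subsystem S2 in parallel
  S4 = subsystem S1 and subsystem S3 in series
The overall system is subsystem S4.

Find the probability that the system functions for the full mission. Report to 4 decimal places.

R(C1) = exp(−0.000161 × 2000) = 0.724698
R(C2) = exp(−0.0000902 × 2000) = 0.834936
R(C3) = exp(−0.000139 × 2000) = 0.757297
R(C4) = exp(−0.0000691 × 2000) = 0.870924
R(C5) = exp(−0.00000553 × 2000) = 0.989001
Parallel (C1 and C2): 1 − (1 − 0.724698)(1 − 0.834936) = 0.954558
Series (C4 and C5): 0.870924 × 0.989001 = 0.861345
Parallel (C3 and [0.861345]): 1 − (1 − 0.757297)(1 − 0.861345) = 0.966348
Series ([0.954558] and [0.966348]): 0.954558 × 0.966348 = 0.9224

0.9224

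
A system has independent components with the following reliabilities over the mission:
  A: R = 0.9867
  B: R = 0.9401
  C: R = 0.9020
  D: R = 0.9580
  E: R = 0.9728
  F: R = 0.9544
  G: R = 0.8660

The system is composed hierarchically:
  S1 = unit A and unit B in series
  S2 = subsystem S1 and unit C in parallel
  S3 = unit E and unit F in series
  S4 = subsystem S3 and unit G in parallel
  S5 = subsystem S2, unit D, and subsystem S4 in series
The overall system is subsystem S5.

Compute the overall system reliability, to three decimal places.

0.942

Series (A and B): 0.98670 × 0.94010 = 0.92760
Parallel ([0.92760] and C): 1 − (1 − 0.92760)(1 − 0.90200) = 0.99290
Series (E and F): 0.97280 × 0.95440 = 0.92844
Parallel ([0.92844] and G): 1 − (1 − 0.92844)(1 − 0.86600) = 0.99041
Series ([0.99290], D, and [0.99041]): 0.99290 × 0.95800 × 0.99041 = 0.942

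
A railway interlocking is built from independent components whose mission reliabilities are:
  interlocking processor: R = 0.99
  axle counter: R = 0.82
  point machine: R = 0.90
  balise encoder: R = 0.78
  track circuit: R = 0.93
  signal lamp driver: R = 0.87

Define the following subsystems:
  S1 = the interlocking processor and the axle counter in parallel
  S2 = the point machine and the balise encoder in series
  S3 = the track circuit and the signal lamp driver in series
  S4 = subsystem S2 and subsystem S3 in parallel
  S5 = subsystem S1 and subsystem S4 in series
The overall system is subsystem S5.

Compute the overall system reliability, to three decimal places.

0.941

Parallel (interlocking processor and axle counter): 1 − (1 − 0.99000)(1 − 0.82000) = 0.99820
Series (point machine and balise encoder): 0.90000 × 0.78000 = 0.70200
Series (track circuit and signal lamp driver): 0.93000 × 0.87000 = 0.80910
Parallel ([0.70200] and [0.80910]): 1 − (1 − 0.70200)(1 − 0.80910) = 0.94311
Series ([0.99820] and [0.94311]): 0.99820 × 0.94311 = 0.941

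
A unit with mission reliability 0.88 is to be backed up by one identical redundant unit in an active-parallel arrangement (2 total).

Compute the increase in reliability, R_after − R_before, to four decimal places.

R_before = 0.88
R_after = 1 − (1 − 0.88)^2 = 0.9856
ΔR = 0.9856 − 0.88 = 0.1056

0.1056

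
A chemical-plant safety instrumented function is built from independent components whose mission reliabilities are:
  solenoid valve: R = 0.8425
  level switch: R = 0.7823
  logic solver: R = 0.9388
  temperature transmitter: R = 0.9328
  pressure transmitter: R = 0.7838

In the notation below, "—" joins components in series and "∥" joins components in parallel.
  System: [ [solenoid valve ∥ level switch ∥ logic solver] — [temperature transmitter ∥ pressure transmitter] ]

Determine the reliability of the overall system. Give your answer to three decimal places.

Parallel (solenoid valve, level switch, and logic solver): 1 − (1 − 0.84250)(1 − 0.78230)(1 − 0.93880) = 0.99790
Parallel (temperature transmitter and pressure transmitter): 1 − (1 − 0.93280)(1 − 0.78380) = 0.98547
Series ([0.99790] and [0.98547]): 0.99790 × 0.98547 = 0.983

0.983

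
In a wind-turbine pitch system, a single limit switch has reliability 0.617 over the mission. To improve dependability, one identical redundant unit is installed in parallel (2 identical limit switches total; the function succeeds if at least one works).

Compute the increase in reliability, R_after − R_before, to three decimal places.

0.236

R_before = 0.617
R_after = 1 − (1 − 0.617)^2 = 0.853
ΔR = 0.853 − 0.617 = 0.236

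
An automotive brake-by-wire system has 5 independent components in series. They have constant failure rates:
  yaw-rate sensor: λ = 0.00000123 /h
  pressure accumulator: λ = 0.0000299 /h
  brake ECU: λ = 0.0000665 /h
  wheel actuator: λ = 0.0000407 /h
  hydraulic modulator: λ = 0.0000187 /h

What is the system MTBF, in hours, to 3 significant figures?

6370

Series of exponential components: λ_sys = Σ λ_i
λ_sys = 0.00000123 + 0.0000299 + 0.0000665 + 0.0000407 + 0.0000187 = 1.5703e-04 /h
MTBF = 1 / λ_sys = 6370 h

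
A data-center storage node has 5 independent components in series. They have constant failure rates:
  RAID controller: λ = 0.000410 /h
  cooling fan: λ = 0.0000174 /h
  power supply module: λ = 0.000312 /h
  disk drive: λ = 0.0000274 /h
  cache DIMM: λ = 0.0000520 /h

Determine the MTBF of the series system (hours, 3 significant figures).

Series of exponential components: λ_sys = Σ λ_i
λ_sys = 0.000410 + 0.0000174 + 0.000312 + 0.0000274 + 0.0000520 = 8.1880e-04 /h
MTBF = 1 / λ_sys = 1220 h

1220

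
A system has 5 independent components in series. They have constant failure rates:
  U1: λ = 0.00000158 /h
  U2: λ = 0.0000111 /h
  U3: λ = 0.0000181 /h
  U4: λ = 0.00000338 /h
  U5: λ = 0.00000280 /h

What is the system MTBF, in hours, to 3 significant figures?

Series of exponential components: λ_sys = Σ λ_i
λ_sys = 0.00000158 + 0.0000111 + 0.0000181 + 0.00000338 + 0.00000280 = 3.6960e-05 /h
MTBF = 1 / λ_sys = 27100 h

27100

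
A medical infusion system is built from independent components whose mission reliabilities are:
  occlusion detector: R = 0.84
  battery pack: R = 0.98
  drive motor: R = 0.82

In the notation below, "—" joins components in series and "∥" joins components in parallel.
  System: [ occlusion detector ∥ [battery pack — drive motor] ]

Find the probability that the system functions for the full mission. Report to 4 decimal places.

0.9686

Series (battery pack and drive motor): 0.980000 × 0.820000 = 0.803600
Parallel (occlusion detector and [0.803600]): 1 − (1 − 0.840000)(1 − 0.803600) = 0.9686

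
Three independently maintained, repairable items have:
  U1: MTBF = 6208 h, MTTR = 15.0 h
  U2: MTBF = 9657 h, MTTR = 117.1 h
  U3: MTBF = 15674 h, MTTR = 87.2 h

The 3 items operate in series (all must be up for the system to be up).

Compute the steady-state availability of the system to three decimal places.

A(U1) = MTBF/(MTBF+MTTR) = 6208/(6208+15.0) = 0.997590
A(U2) = MTBF/(MTBF+MTTR) = 9657/(9657+117.1) = 0.988019
A(U3) = MTBF/(MTBF+MTTR) = 15674/(15674+87.2) = 0.994467
Series availability: 0.997590 × 0.988019 × 0.994467 = 0.980

0.980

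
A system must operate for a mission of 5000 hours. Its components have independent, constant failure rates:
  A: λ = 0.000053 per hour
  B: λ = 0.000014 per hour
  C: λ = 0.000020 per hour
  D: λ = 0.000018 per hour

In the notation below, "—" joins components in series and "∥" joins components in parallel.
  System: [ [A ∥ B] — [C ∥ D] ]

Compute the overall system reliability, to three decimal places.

R(A) = exp(−0.000053 × 5000) = 0.76721
R(B) = exp(−0.000014 × 5000) = 0.93239
R(C) = exp(−0.000020 × 5000) = 0.90484
R(D) = exp(−0.000018 × 5000) = 0.91393
Parallel (A and B): 1 − (1 − 0.76721)(1 − 0.93239) = 0.98426
Parallel (C and D): 1 − (1 − 0.90484)(1 − 0.91393) = 0.99181
Series ([0.98426] and [0.99181]): 0.98426 × 0.99181 = 0.976

0.976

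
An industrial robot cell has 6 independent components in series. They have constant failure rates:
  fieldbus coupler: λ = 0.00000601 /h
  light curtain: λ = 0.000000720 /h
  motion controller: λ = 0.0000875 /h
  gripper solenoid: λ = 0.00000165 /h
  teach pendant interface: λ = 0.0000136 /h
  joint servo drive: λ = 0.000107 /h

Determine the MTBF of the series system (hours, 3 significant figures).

4620

Series of exponential components: λ_sys = Σ λ_i
λ_sys = 0.00000601 + 0.000000720 + 0.0000875 + 0.00000165 + 0.0000136 + 0.000107 = 2.1648e-04 /h
MTBF = 1 / λ_sys = 4620 h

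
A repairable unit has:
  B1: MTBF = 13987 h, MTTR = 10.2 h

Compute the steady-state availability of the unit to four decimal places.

A(B1) = MTBF/(MTBF+MTTR) = 13987/(13987+10.2) = 0.9993

0.9993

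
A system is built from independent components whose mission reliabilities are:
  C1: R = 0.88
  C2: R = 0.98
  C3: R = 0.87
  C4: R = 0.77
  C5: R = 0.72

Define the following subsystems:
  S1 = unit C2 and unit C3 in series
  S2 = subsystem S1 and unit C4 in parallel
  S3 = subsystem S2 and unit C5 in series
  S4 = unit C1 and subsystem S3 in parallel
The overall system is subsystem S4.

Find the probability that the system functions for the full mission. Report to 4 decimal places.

0.9635

Series (C2 and C3): 0.980000 × 0.870000 = 0.852600
Parallel ([0.852600] and C4): 1 − (1 − 0.852600)(1 − 0.770000) = 0.966098
Series ([0.966098] and C5): 0.966098 × 0.720000 = 0.695591
Parallel (C1 and [0.695591]): 1 − (1 − 0.880000)(1 − 0.695591) = 0.9635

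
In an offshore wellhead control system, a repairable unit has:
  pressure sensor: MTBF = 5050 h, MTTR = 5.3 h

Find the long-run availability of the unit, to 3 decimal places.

0.999

A(pressure sensor) = MTBF/(MTBF+MTTR) = 5050/(5050+5.3) = 0.999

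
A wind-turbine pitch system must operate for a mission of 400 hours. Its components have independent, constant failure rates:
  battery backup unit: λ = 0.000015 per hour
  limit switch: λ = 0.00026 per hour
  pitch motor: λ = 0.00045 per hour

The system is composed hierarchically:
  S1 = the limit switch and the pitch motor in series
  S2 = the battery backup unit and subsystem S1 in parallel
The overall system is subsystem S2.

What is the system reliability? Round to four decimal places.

R(battery backup unit) = exp(−0.000015 × 400) = 0.994018
R(limit switch) = exp(−0.00026 × 400) = 0.901225
R(pitch motor) = exp(−0.00045 × 400) = 0.835270
Series (limit switch and pitch motor): 0.901225 × 0.835270 = 0.752766
Parallel (battery backup unit and [0.752766]): 1 − (1 − 0.994018)(1 − 0.752766) = 0.9985

0.9985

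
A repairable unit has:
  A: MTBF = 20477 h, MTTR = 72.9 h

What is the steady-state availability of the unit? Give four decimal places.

0.9965

A(A) = MTBF/(MTBF+MTTR) = 20477/(20477+72.9) = 0.9965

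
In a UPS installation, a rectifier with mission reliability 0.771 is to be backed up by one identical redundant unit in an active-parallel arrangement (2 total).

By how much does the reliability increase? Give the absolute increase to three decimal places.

0.177

R_before = 0.771
R_after = 1 − (1 − 0.771)^2 = 0.948
ΔR = 0.948 − 0.771 = 0.177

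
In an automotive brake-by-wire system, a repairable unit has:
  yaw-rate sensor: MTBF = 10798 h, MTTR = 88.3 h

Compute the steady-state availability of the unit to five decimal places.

A(yaw-rate sensor) = MTBF/(MTBF+MTTR) = 10798/(10798+88.3) = 0.99189

0.99189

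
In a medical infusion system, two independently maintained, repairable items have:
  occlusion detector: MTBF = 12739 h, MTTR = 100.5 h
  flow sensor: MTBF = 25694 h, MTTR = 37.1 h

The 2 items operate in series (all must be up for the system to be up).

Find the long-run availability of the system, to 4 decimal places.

0.9907

A(occlusion detector) = MTBF/(MTBF+MTTR) = 12739/(12739+100.5) = 0.992173
A(flow sensor) = MTBF/(MTBF+MTTR) = 25694/(25694+37.1) = 0.998558
Series availability: 0.992173 × 0.998558 = 0.9907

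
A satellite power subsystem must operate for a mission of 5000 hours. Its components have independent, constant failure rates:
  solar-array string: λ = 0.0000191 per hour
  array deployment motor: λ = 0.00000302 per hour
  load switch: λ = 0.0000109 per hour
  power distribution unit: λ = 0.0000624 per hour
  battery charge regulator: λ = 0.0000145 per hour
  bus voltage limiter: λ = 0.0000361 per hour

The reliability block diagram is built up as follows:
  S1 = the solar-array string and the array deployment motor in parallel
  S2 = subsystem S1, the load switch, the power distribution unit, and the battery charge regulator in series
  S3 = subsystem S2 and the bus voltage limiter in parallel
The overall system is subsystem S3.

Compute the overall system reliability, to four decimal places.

R(solar-array string) = exp(−0.0000191 × 5000) = 0.908918
R(array deployment motor) = exp(−0.00000302 × 5000) = 0.985013
R(load switch) = exp(−0.0000109 × 5000) = 0.946959
R(power distribution unit) = exp(−0.0000624 × 5000) = 0.731982
R(battery charge regulator) = exp(−0.0000145 × 5000) = 0.930066
R(bus voltage limiter) = exp(−0.0000361 × 5000) = 0.834853
Parallel (solar-array string and array deployment motor): 1 − (1 − 0.908918)(1 − 0.985013) = 0.998635
Series ([0.998635], load switch, power distribution unit, and battery charge regulator): 0.998635 × 0.946959 × 0.731982 × 0.930066 = 0.643802
Parallel ([0.643802] and bus voltage limiter): 1 − (1 − 0.643802)(1 − 0.834853) = 0.9412

0.9412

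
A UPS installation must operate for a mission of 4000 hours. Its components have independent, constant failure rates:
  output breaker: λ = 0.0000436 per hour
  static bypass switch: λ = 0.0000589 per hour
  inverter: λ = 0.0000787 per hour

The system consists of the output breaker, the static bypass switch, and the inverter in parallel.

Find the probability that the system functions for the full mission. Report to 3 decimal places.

R(output breaker) = exp(−0.0000436 × 4000) = 0.83996
R(static bypass switch) = exp(−0.0000589 × 4000) = 0.79010
R(inverter) = exp(−0.0000787 × 4000) = 0.72993
Parallel (output breaker, static bypass switch, and inverter): 1 − (1 − 0.83996)(1 − 0.79010)(1 − 0.72993) = 0.991

0.991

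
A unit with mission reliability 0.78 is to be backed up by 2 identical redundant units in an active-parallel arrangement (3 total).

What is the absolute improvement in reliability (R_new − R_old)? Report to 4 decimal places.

0.2094

R_before = 0.78
R_after = 1 − (1 − 0.78)^3 = 0.9894
ΔR = 0.9894 − 0.78 = 0.2094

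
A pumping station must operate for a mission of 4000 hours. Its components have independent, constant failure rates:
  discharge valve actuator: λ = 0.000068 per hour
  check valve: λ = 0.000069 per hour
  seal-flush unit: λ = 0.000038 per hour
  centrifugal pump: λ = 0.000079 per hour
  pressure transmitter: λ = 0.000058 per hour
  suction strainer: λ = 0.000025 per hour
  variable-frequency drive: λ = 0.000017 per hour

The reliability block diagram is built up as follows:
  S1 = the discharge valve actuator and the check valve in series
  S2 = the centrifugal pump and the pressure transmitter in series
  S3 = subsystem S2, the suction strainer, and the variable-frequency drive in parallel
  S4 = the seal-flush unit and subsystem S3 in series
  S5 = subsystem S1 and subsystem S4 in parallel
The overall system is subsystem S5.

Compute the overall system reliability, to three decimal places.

R(discharge valve actuator) = exp(−0.000068 × 4000) = 0.76185
R(check valve) = exp(−0.000069 × 4000) = 0.75881
R(seal-flush unit) = exp(−0.000038 × 4000) = 0.85899
R(centrifugal pump) = exp(−0.000079 × 4000) = 0.72906
R(pressure transmitter) = exp(−0.000058 × 4000) = 0.79295
R(suction strainer) = exp(−0.000025 × 4000) = 0.90484
R(variable-frequency drive) = exp(−0.000017 × 4000) = 0.93426
Series (discharge valve actuator and check valve): 0.76185 × 0.75881 = 0.57810
Series (centrifugal pump and pressure transmitter): 0.72906 × 0.79295 = 0.57811
Parallel ([0.57811], suction strainer, and variable-frequency drive): 1 − (1 − 0.57811)(1 − 0.90484)(1 − 0.93426) = 0.99736
Series (seal-flush unit and [0.99736]): 0.85899 × 0.99736 = 0.85672
Parallel ([0.57810] and [0.85672]): 1 − (1 − 0.57810)(1 − 0.85672) = 0.940

0.940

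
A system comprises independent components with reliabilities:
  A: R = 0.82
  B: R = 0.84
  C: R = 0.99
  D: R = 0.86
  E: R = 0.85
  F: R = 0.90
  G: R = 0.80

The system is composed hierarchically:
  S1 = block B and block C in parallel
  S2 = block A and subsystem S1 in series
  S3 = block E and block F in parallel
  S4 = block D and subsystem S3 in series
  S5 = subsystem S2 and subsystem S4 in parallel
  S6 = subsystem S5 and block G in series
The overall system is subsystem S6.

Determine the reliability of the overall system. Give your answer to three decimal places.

Parallel (B and C): 1 − (1 − 0.84000)(1 − 0.99000) = 0.99840
Series (A and [0.99840]): 0.82000 × 0.99840 = 0.81869
Parallel (E and F): 1 − (1 − 0.85000)(1 − 0.90000) = 0.98500
Series (D and [0.98500]): 0.86000 × 0.98500 = 0.84710
Parallel ([0.81869] and [0.84710]): 1 − (1 − 0.81869)(1 − 0.84710) = 0.97228
Series ([0.97228] and G): 0.97228 × 0.80000 = 0.778

0.778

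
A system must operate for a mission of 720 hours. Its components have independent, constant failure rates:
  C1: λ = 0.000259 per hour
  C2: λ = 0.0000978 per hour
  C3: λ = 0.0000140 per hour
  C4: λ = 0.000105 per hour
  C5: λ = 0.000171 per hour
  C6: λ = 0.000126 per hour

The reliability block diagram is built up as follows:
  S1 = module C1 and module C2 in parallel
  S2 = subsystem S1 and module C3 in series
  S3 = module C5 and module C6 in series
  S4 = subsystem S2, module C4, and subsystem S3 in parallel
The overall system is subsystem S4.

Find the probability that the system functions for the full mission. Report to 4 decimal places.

0.9997

R(C1) = exp(−0.000259 × 720) = 0.829875
R(C2) = exp(−0.0000978 × 720) = 0.932006
R(C3) = exp(−0.0000140 × 720) = 0.989971
R(C4) = exp(−0.000105 × 720) = 0.927187
R(C5) = exp(−0.000171 × 720) = 0.884158
R(C6) = exp(−0.000126 × 720) = 0.913273
Parallel (C1 and C2): 1 − (1 − 0.829875)(1 − 0.932006) = 0.988433
Series ([0.988433] and C3): 0.988433 × 0.989971 = 0.978520
Series (C5 and C6): 0.884158 × 0.913273 = 0.807478
Parallel ([0.978520], C4, and [0.807478]): 1 − (1 − 0.978520)(1 − 0.927187)(1 − 0.807478) = 0.9997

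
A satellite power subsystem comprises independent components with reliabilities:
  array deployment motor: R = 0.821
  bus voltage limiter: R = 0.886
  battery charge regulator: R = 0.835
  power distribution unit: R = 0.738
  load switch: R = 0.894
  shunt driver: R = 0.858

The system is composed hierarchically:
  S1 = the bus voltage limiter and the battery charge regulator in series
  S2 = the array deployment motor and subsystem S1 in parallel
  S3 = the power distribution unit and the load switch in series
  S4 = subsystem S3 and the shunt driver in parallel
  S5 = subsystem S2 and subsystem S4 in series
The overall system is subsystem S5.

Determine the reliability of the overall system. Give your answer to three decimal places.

Series (bus voltage limiter and battery charge regulator): 0.88600 × 0.83500 = 0.73981
Parallel (array deployment motor and [0.73981]): 1 − (1 − 0.82100)(1 − 0.73981) = 0.95343
Series (power distribution unit and load switch): 0.73800 × 0.89400 = 0.65977
Parallel ([0.65977] and shunt driver): 1 − (1 − 0.65977)(1 − 0.85800) = 0.95169
Series ([0.95343] and [0.95169]): 0.95343 × 0.95169 = 0.907

0.907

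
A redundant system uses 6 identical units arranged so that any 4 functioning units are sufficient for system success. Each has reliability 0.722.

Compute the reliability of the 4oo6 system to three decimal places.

0.784

R = Σ_{i=4}^{6} C(6,i) p^i (1−p)^{6−i} with p = 0.722
C(6,4)·0.722^4·0.278^2 = 0.31501
C(6,5)·0.722^5·0.278^1 = 0.32725
C(6,6)·0.722^6·0.278^0 = 0.14165
Sum = 0.784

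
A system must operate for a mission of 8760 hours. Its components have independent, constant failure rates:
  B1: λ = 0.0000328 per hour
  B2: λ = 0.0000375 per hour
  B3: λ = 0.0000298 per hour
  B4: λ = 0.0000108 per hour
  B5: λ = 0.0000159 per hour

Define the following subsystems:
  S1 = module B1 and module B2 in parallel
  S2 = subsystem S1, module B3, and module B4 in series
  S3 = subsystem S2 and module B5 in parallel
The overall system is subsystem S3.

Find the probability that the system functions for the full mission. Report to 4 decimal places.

R(B1) = exp(−0.0000328 × 8760) = 0.750266
R(B2) = exp(−0.0000375 × 8760) = 0.720003
R(B3) = exp(−0.0000298 × 8760) = 0.770244
R(B4) = exp(−0.0000108 × 8760) = 0.909729
R(B5) = exp(−0.0000159 × 8760) = 0.869981
Parallel (B1 and B2): 1 − (1 − 0.750266)(1 − 0.720003) = 0.930075
Series ([0.930075], B3, and B4): 0.930075 × 0.770244 × 0.909729 = 0.651716
Parallel ([0.651716] and B5): 1 − (1 − 0.651716)(1 − 0.869981) = 0.9547

0.9547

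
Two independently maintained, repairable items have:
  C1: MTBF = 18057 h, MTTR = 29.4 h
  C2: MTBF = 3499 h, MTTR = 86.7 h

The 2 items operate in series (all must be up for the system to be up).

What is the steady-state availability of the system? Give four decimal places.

0.9742

A(C1) = MTBF/(MTBF+MTTR) = 18057/(18057+29.4) = 0.998374
A(C2) = MTBF/(MTBF+MTTR) = 3499/(3499+86.7) = 0.975821
Series availability: 0.998374 × 0.975821 = 0.9742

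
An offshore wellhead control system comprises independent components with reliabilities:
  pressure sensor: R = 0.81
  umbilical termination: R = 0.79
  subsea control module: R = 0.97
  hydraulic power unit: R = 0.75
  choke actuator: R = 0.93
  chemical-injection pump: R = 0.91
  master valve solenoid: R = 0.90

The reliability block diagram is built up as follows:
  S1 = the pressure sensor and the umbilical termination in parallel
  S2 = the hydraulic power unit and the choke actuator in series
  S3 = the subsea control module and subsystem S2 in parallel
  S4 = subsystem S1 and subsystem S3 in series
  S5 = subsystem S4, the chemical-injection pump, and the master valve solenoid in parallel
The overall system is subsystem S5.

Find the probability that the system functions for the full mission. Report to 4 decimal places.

Parallel (pressure sensor and umbilical termination): 1 − (1 − 0.810000)(1 − 0.790000) = 0.960100
Series (hydraulic power unit and choke actuator): 0.750000 × 0.930000 = 0.697500
Parallel (subsea control module and [0.697500]): 1 − (1 − 0.970000)(1 − 0.697500) = 0.990925
Series ([0.960100] and [0.990925]): 0.960100 × 0.990925 = 0.951387
Parallel ([0.951387], chemical-injection pump, and master valve solenoid): 1 − (1 − 0.951387)(1 − 0.910000)(1 − 0.900000) = 0.9996

0.9996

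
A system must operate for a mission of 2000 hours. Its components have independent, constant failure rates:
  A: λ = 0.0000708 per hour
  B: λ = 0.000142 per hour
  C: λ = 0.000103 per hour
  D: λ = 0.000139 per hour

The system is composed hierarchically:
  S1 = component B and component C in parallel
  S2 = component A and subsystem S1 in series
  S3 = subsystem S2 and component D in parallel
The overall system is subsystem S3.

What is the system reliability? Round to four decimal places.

0.9583

R(A) = exp(−0.0000708 × 2000) = 0.867968
R(B) = exp(−0.000142 × 2000) = 0.752767
R(C) = exp(−0.000103 × 2000) = 0.813833
R(D) = exp(−0.000139 × 2000) = 0.757297
Parallel (B and C): 1 − (1 − 0.752767)(1 − 0.813833) = 0.953973
Series (A and [0.953973]): 0.867968 × 0.953973 = 0.828018
Parallel ([0.828018] and D): 1 − (1 − 0.828018)(1 − 0.757297) = 0.9583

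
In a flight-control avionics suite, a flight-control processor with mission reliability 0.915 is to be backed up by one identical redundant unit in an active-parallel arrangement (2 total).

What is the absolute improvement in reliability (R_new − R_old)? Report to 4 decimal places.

R_before = 0.915
R_after = 1 − (1 − 0.915)^2 = 0.9928
ΔR = 0.9928 − 0.915 = 0.0778

0.0778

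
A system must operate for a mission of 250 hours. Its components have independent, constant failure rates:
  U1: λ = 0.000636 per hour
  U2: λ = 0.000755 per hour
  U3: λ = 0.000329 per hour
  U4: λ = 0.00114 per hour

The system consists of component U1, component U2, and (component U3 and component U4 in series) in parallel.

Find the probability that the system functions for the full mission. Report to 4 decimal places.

0.9922

R(U1) = exp(−0.000636 × 250) = 0.852996
R(U2) = exp(−0.000755 × 250) = 0.827993
R(U3) = exp(−0.000329 × 250) = 0.921042
R(U4) = exp(−0.00114 × 250) = 0.752014
Series (U3 and U4): 0.921042 × 0.752014 = 0.692636
Parallel (U1, U2, and [0.692636]): 1 − (1 − 0.852996)(1 − 0.827993)(1 − 0.692636) = 0.9922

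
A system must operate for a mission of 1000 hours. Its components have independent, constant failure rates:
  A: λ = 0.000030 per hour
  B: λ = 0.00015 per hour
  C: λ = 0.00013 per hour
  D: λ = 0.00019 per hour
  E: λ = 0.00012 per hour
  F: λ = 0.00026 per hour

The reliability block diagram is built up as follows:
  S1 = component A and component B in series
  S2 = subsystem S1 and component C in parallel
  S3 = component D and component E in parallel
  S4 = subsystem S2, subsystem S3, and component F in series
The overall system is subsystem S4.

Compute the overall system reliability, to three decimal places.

0.741

R(A) = exp(−0.000030 × 1000) = 0.97045
R(B) = exp(−0.00015 × 1000) = 0.86071
R(C) = exp(−0.00013 × 1000) = 0.87810
R(D) = exp(−0.00019 × 1000) = 0.82696
R(E) = exp(−0.00012 × 1000) = 0.88692
R(F) = exp(−0.00026 × 1000) = 0.77105
Series (A and B): 0.97045 × 0.86071 = 0.83528
Parallel ([0.83528] and C): 1 − (1 − 0.83528)(1 − 0.87810) = 0.97992
Parallel (D and E): 1 − (1 − 0.82696)(1 − 0.88692) = 0.98043
Series ([0.97992], [0.98043], and F): 0.97992 × 0.98043 × 0.77105 = 0.741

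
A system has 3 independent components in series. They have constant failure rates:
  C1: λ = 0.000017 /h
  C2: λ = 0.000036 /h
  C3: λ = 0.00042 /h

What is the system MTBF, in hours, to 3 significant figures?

Series of exponential components: λ_sys = Σ λ_i
λ_sys = 0.000017 + 0.000036 + 0.00042 = 4.7300e-04 /h
MTBF = 1 / λ_sys = 2110 h

2110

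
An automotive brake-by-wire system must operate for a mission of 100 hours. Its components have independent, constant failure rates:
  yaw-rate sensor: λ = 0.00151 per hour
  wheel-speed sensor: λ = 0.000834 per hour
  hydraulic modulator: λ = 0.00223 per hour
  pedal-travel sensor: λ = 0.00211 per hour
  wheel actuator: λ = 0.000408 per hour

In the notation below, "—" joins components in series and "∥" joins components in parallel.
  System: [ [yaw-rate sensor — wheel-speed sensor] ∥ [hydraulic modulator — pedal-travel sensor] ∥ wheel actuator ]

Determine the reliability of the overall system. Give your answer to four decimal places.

R(yaw-rate sensor) = exp(−0.00151 × 100) = 0.859848
R(wheel-speed sensor) = exp(−0.000834 × 100) = 0.919983
R(hydraulic modulator) = exp(−0.00223 × 100) = 0.800115
R(pedal-travel sensor) = exp(−0.00211 × 100) = 0.809774
R(wheel actuator) = exp(−0.000408 × 100) = 0.960021
Series (yaw-rate sensor and wheel-speed sensor): 0.859848 × 0.919983 = 0.791046
Series (hydraulic modulator and pedal-travel sensor): 0.800115 × 0.809774 = 0.647912
Parallel ([0.791046], [0.647912], and wheel actuator): 1 − (1 − 0.791046)(1 − 0.647912)(1 − 0.960021) = 0.9971

0.9971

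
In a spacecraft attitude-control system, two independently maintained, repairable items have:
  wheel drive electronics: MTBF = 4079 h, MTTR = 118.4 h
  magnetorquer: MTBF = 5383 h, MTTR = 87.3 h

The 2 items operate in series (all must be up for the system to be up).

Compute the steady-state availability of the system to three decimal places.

A(wheel drive electronics) = MTBF/(MTBF+MTTR) = 4079/(4079+118.4) = 0.971792
A(magnetorquer) = MTBF/(MTBF+MTTR) = 5383/(5383+87.3) = 0.984041
Series availability: 0.971792 × 0.984041 = 0.956

0.956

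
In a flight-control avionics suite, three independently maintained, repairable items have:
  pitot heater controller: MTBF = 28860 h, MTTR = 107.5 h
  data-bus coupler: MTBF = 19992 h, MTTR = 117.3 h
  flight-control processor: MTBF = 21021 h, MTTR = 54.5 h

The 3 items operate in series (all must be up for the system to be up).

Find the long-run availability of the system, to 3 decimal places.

0.988

A(pitot heater controller) = MTBF/(MTBF+MTTR) = 28860/(28860+107.5) = 0.996289
A(data-bus coupler) = MTBF/(MTBF+MTTR) = 19992/(19992+117.3) = 0.994167
A(flight-control processor) = MTBF/(MTBF+MTTR) = 21021/(21021+54.5) = 0.997414
Series availability: 0.996289 × 0.994167 × 0.997414 = 0.988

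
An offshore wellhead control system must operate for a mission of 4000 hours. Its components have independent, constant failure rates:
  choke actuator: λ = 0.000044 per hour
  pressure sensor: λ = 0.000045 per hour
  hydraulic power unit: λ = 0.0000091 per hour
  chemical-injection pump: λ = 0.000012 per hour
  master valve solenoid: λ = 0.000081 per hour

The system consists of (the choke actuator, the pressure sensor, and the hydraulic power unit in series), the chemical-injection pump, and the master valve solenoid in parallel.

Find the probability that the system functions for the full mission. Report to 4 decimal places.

0.9958

R(choke actuator) = exp(−0.000044 × 4000) = 0.838618
R(pressure sensor) = exp(−0.000045 × 4000) = 0.835270
R(hydraulic power unit) = exp(−0.0000091 × 4000) = 0.964255
R(chemical-injection pump) = exp(−0.000012 × 4000) = 0.953134
R(master valve solenoid) = exp(−0.000081 × 4000) = 0.723250
Series (choke actuator, pressure sensor, and hydraulic power unit): 0.838618 × 0.835270 × 0.964255 = 0.675434
Parallel ([0.675434], chemical-injection pump, and master valve solenoid): 1 − (1 − 0.675434)(1 − 0.953134)(1 − 0.723250) = 0.9958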